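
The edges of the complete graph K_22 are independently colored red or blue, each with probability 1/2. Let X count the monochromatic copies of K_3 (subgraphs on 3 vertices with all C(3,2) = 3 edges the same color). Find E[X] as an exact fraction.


Let X = Σ_S X_S over the C(22, 3) = 1540 subsets S of size 3, where X_S = 1 if the K_3 on S is monochromatic.
For a fixed S, the K_3 on S has C(3, 2) = 3 edges. P[all 3 edges red] = (1/2)^3, and likewise for blue, so P[monochromatic] = 2·(1/2)^3 = 2^{1 − 3} = 1/4.
By linearity of expectation: E[X] = C(22, 3) · 2^{1 − 3} = 1540 · 1/4 = 385.
Numerically: E[X] ≈ 385.000.

E[X] = C(22,3)·2^(1−C(3,2)) = 385 ≈ 385.000.


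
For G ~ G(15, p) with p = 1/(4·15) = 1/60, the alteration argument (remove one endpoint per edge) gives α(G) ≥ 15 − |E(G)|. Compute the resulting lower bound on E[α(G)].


E[|E(G)|] = C(15, 2)·p = 105 · (1/60) = 7/4.
E[α(G)] ≥ n − E[|E(G)|] = 15 − 7/4 = 53/4.
Numerically: ≈ 13.2500.
(This is only a lower bound; the true E[α(G)] may be larger.)

E[α(G)] ≥ 53/4 ≈ 13.2500.


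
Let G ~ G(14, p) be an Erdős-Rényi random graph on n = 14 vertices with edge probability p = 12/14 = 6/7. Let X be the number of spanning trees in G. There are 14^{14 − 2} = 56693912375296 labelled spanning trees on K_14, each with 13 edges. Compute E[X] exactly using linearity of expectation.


K_14 has 14^{14 − 2} = 56693912375296 labelled spanning trees.
For each such spanning tree H, let X_H = 1 if all 13 edges of H are present in G. Then P[X_H = 1] = p^{13} = (6/7)^{13} = 13060694016/96889010407.
By linearity of expectation: E[X] = Σ_H E[X_H] = 56693912375296 · p^{13} = 56693912375296 · 13060694016/96889010407 = 53496602689536/7.
Numerically: E[X] ≈ 7.64237e+12.

E[X] = 56693912375296 · (6/7)^{13} = 53496602689536/7 ≈ 7.64237e+12.


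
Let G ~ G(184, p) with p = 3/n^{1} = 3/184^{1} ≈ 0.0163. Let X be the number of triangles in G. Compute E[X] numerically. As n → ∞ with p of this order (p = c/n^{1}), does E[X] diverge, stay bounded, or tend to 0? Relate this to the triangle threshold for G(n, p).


Number of potential triangles: C(184, 3) = 1021384.
Each occurs with probability p³ ≈ (0.0163)³ ≈ 4.33421e-06.
By linearity: E[X] = C(184, 3)·p³ ≈ 1021384 · 4.33421e-06 ≈ 4.427.
Here α = 1, so p = 3/n is exactly at the triangle threshold p ~ 1/n. Asymptotically E[X] → c³/6 = 3³/6 = 9/2 ≈ 4.500, a bounded constant. In this regime the triangle count is asymptotically Poisson(c³/6).

E[X] ≈ 4.427; in regime p = Θ(1/n^{1}) E[X] stays bounded (at the triangle threshold p ~ 1/n).


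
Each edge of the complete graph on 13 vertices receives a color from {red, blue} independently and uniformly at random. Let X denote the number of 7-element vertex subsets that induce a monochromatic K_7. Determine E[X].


Let X = Σ_S X_S over the C(13, 7) = 1716 subsets S of size 7, where X_S = 1 if the K_7 on S is monochromatic.
For a fixed S, the K_7 on S has C(7, 2) = 21 edges. P[all 21 edges red] = (1/2)^21, and likewise for blue, so P[monochromatic] = 2·(1/2)^21 = 2^{1 − 21} = 1/1048576.
By linearity: E[X] = C(13, 7) · 2^{1 − 21} = 1716 · 1/1048576 = 429/262144.
Numerically: E[X] ≈ 0.00164.

E[X] = C(13,7)·2^(1−C(7,2)) = 429/262144 ≈ 0.00164.


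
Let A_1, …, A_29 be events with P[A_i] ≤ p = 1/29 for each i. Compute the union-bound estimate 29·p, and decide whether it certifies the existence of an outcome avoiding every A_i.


Union bound: P[∪_{i=1}^{29} A_i] ≤ Σ_i P[A_i] ≤ 29·p = 29·(1/29) = 1.
Numerically: 1 ≈ 1.000.
Is 1 < 1? NO.
Since the bound 1 is ≥ 1, the union bound is uninformative here; it does NOT by itself certify existence.

29·p = 1 ≈ 1.000; existence NOT certified by the union bound.


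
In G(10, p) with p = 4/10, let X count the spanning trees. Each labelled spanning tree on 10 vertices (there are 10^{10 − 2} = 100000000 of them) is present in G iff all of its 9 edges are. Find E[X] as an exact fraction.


K_10 has 10^{10 − 2} = 100000000 labelled spanning trees.
For each such spanning tree H, let X_H = 1 if all 9 edges of H are present in G. Then P[X_H = 1] = p^{9} = (2/5)^{9} = 512/1953125.
By linearity: E[X] = Σ_H E[X_H] = 100000000 · p^{9} = 100000000 · 512/1953125 = 131072/5.
Numerically: E[X] ≈ 2.62e+04.

E[X] = 100000000 · (2/5)^{9} = 131072/5 ≈ 2.62e+04.


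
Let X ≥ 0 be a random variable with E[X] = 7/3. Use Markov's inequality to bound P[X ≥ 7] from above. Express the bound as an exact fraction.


μ = E[X] = 7/3, a = 7.
Markov: P[X ≥ 7] ≤ μ/a = (7/3)/7 = 1/3.
Numerically: ≈ 0.33333.
(Since a = 7 > μ = 2.33333, the bound 1/3 is < 1 and informative.)

P[X ≥ 7] ≤ 1/3 ≈ 0.33333.


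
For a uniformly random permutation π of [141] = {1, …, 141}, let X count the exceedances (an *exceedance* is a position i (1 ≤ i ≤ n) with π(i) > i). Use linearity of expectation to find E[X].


Write X = Σ_{i=1}^{141} X_i, where X_i = 1_{π(i) > i}.
For each fixed i, π(i) is uniform over {1, …, 141} (marginal of a uniform permutation), so P[π(i) > i] = (n − i)/n. Summing: Σ_{i=1}^{141} (n − i)/n = (0 + 1 + … + 140)/141 = 141(141 − 1)/(2·141) = (141 − 1)/2.
Hence E[X] = Σ_{i=1}^{141} (141 − i)/141 = 70 ≈ 70.0000.

E[X] = 70 = 70.0000.


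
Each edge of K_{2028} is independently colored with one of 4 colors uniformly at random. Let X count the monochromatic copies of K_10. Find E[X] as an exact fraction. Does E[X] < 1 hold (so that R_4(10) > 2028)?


E[X] = C(2028, 10) · 4^{1 − 45} = 317149973285521499299300410 · 4^{−44} = 317149973285521499299300410/309485009821345068724781056.
As a reduced fraction: E[X] = 158574986642760749649650205/154742504910672534362390528 ≈ 1.024767.
Is E[X] < 1? NO.
Since E[X] ≥ 1, the first-moment bound is inconclusive at n = 2028; it does NOT by itself certify R_4(10) > 2028.

E[X] = 158574986642760749649650205/154742504910672534362390528 ≈ 1.024767; E[X] ≥ 1; first-moment method inconclusive here.


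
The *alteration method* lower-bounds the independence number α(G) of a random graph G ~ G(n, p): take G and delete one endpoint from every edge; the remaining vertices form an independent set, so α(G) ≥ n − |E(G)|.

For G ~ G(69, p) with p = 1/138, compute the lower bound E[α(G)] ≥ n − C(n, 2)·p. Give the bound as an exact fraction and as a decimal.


E[|E(G)|] = C(69, 2)·p = 2346 · (1/138) = 17.
E[α(G)] ≥ n − E[|E(G)|] = 69 − 17 = 52.
Numerically: ≈ 52.000000.
(This is only a lower bound; the true E[α(G)] may be larger.)

E[α(G)] ≥ 52 ≈ 52.000000.


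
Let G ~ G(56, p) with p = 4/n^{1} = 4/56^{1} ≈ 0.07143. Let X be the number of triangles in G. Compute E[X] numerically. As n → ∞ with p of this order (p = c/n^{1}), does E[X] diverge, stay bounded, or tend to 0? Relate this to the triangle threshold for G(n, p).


Number of potential triangles: C(56, 3) = 27720.
Each occurs with probability p³ ≈ (0.07143)³ ≈ 3.644315e-04.
By linearity: E[X] = C(56, 3)·p³ ≈ 27720 · 3.644315e-04 ≈ 10.1020.
Here α = 1, so p = 4/n is exactly at the triangle threshold p ~ 1/n. Asymptotically E[X] → c³/6 = 4³/6 = 32/3 ≈ 10.6667, a bounded constant. In this regime the triangle count is asymptotically Poisson(c³/6).

E[X] ≈ 10.1020; in regime p = Θ(1/n^{1}) E[X] stays bounded (at the triangle threshold p ~ 1/n).


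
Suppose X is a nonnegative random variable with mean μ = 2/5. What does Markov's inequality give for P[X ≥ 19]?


μ = E[X] = 2/5, a = 19.
Markov: P[X ≥ 19] ≤ μ/a = (2/5)/19 = 2/95.
Numerically: ≈ 0.02105.
(Since a = 19 > μ = 0.40000, the bound 2/95 is < 1 and informative.)

P[X ≥ 19] ≤ 2/95 ≈ 0.02105.


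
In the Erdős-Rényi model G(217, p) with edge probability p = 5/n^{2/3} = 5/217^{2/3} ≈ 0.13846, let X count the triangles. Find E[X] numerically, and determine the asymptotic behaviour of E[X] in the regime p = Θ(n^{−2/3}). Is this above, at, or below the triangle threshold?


Number of potential triangles: C(217, 3) = 1679580.
Each occurs with probability p³ ≈ (0.13846)³ ≈ 2.6545478e-03.
By linearity: E[X] = C(217, 3)·p³ ≈ 1679580 · 2.6545478e-03 ≈ 4458.52535.
Since α = 2/3 < 1, p = c/n^{2/3} ≫ 1/n is above the triangle threshold p ~ 1/n. Asymptotically E[X] ~ (c³/6)·n^{3(1−α)} = (5³/6)·n^{1} → ∞; triangles are abundant w.h.p.

E[X] ≈ 4458.52535; in regime p = Θ(1/n^{2/3}) E[X] diverges (above the triangle threshold p ~ 1/n).


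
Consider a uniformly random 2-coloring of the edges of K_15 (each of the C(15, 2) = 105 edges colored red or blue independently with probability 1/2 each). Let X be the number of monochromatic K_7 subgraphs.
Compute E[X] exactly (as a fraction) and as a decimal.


Let X = Σ_S X_S over the C(15, 7) = 6435 subsets S of size 7, where X_S = 1 if the K_7 on S is monochromatic.
For a fixed S, the K_7 on S has C(7, 2) = 21 edges. P[all 21 edges red] = (1/2)^21, and likewise for blue, so P[monochromatic] = 2·(1/2)^21 = 2^{1 − 21} = 1/1048576.
By linearity of expectation: E[X] = C(15, 7) · 2^{1 − 21} = 6435 · 1/1048576 = 6435/1048576.
Numerically: E[X] ≈ 0.0061.

E[X] = C(15,7)·2^(1−C(7,2)) = 6435/1048576 ≈ 0.0061.


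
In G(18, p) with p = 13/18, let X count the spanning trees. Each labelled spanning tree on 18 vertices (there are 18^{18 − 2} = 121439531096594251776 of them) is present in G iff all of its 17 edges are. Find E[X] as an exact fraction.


K_18 has 18^{18 − 2} = 121439531096594251776 labelled spanning trees.
For each such spanning tree H, let X_H = 1 if all 17 edges of H are present in G. Then P[X_H = 1] = p^{17} = (13/18)^{17} = 8650415919381337933/2185911559738696531968.
By linearity of expectation: E[X] = Σ_H E[X_H] = 121439531096594251776 · p^{17} = 121439531096594251776 · 8650415919381337933/2185911559738696531968 = 8650415919381337933/18.
Numerically: E[X] ≈ 4.806e+17.

E[X] = 121439531096594251776 · (13/18)^{17} = 8650415919381337933/18 ≈ 4.806e+17.


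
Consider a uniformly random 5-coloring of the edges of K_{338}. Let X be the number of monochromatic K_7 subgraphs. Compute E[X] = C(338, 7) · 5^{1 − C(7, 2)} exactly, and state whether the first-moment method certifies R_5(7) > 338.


E[X] = C(338, 7) · 5^{1 − 21} = 93935323022736 · 5^{−20} = 93935323022736/95367431640625.
As a reduced fraction: E[X] = 93935323022736/95367431640625 ≈ 0.985.
Is E[X] < 1? YES.
Since E[X] < 1, there exists a 5-coloring of K_{338} with no monochromatic K_7; hence R_5(7) > 338.

E[X] = 93935323022736/95367431640625 ≈ 0.985; E[X] < 1, so R_5(7) > 338.


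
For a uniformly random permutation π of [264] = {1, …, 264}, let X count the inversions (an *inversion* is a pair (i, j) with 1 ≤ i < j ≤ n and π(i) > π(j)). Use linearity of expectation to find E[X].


Write X = Σ X_I over the C(264, 2) = 34716 pairs i < j, with X_I the indicator of one inversion.
There are 34716 indicators.
For each fixed pair i < j, the values π(i) and π(j) are two distinct elements of {1, …, 264} in uniformly random order; by symmetry P[π(i) > π(j)] = 1/2.
By linearity: E[X] = 34716 · (1/2) = C(264, 2) · (1/2) = 34716/2 = 17358 ≈ 17358.000.

E[X] = 17358 = 17358.000.


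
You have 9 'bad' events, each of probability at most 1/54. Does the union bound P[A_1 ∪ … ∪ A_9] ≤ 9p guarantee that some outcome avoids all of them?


Union bound: P[∪_{i=1}^{9} A_i] ≤ Σ_i P[A_i] ≤ 9·p = 9·(1/54) = 1/6.
Numerically: 1/6 ≈ 0.167.
Is 1/6 < 1? YES.
Since P[∪ A_i] ≤ 1/6 < 1, the complement has P[∩ A_i^c] ≥ 1 − 1/6 = 5/6 > 0, so some outcome avoids every A_i.

9·p = 1/6 ≈ 0.167; existence CERTIFIED by the union bound.


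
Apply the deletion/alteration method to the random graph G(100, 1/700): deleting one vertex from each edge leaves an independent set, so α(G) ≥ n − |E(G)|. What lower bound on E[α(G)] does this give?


E[|E(G)|] = C(100, 2)·p = 4950 · (1/700) = 99/14.
E[α(G)] ≥ n − E[|E(G)|] = 100 − 99/14 = 1301/14.
Numerically: ≈ 92.929.
(This is only a lower bound; the true E[α(G)] may be larger.)

E[α(G)] ≥ 1301/14 ≈ 92.929.


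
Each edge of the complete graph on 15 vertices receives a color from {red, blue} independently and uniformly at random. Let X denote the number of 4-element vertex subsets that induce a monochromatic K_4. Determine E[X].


Let X = Σ_S X_S over the C(15, 4) = 1365 subsets S of size 4, where X_S = 1 if the K_4 on S is monochromatic.
For a fixed S, the K_4 on S has C(4, 2) = 6 edges. P[all 6 edges red] = (1/2)^6, and likewise for blue, so P[monochromatic] = 2·(1/2)^6 = 2^{1 − 6} = 1/32.
By linearity: E[X] = C(15, 4) · 2^{1 − 6} = 1365 · 1/32 = 1365/32.
Numerically: E[X] ≈ 42.656250.

E[X] = C(15,4)·2^(1−C(4,2)) = 1365/32 ≈ 42.656250.


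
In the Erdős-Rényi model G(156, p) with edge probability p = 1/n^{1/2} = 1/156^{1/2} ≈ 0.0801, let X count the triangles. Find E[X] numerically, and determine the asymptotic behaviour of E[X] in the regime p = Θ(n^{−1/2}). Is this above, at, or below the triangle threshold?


Number of potential triangles: C(156, 3) = 620620.
Each occurs with probability p³ ≈ (0.0801)³ ≈ 5.13231e-04.
By linearity: E[X] = C(156, 3)·p³ ≈ 620620 · 5.13231e-04 ≈ 318.522.
Since α = 1/2 < 1, p = c/n^{1/2} ≫ 1/n is above the triangle threshold p ~ 1/n. Asymptotically E[X] ~ (c³/6)·n^{3(1−α)} = (1³/6)·n^{1.5} → ∞; triangles are abundant w.h.p.

E[X] ≈ 318.522; in regime p = Θ(1/n^{1/2}) E[X] diverges (above the triangle threshold p ~ 1/n).


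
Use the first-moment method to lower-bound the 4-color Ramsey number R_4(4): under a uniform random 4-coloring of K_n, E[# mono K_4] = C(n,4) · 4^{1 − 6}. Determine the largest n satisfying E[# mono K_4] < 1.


We need C(n, 4) · 4^{1 − 6} < 1, i.e. C(n, 4) < 4^{6 − 1} = 1024.
Check values of n near the boundary:
  n = 10: C(10, 4) = 210; 210 < 1024? YES
  n = 11: C(11, 4) = 330; 330 < 1024? YES
  n = 12: C(12, 4) = 495; 495 < 1024? YES
  n = 13: C(13, 4) = 715; 715 < 1024? YES
  n = 14: C(14, 4) = 1001; 1001 < 1024? YES
  n = 15: C(15, 4) = 1365; 1365 < 1024? NO
The largest n with C(n, 4) < 1024 is n = 14 (where E[X] = 1001/1024 ≈ 0.9775391). Hence R_4(4) > 14, i.e. R_4(4) ≥ 15.

Largest n = 14; hence R_4(4) > 14.


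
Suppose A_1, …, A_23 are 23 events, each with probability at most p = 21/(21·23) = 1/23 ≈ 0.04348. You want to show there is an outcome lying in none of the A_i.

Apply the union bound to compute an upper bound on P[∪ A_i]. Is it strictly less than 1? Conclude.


Union bound: P[∪_{i=1}^{23} A_i] ≤ Σ_i P[A_i] ≤ 23·p = 23·(1/23) = 1.
Numerically: 1 ≈ 1.00000.
Is 1 < 1? NO.
Since the bound 1 is ≥ 1, the union bound is uninformative here; it does NOT by itself certify existence.

23·p = 1 ≈ 1.00000; existence NOT certified by the union bound.


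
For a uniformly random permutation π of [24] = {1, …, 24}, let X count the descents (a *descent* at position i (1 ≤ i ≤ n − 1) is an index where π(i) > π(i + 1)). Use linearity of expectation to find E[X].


Write X = Σ X_I over i = 1, …, 23, with X_I the indicator of one descent.
There are 23 indicators.
For each fixed i, the pair (π(i), π(i+1)) is a uniformly random ordered pair of distinct values from {1, …, 24}; by symmetry P[π(i) > π(i+1)] = 1/2.
By linearity: E[X] = 23 · (1/2) = (24 − 1) · (1/2) = 23/2 ≈ 11.50000.

E[X] = 23/2 = 11.50000.


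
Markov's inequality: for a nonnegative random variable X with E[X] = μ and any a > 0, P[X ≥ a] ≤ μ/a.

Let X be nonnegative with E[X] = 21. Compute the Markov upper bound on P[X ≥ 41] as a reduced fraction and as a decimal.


μ = E[X] = 21, a = 41.
Markov: P[X ≥ 41] ≤ μ/a = (21)/41 = 21/41.
Numerically: ≈ 0.512195.
(Since a = 41 > μ = 21.000000, the bound 21/41 is < 1 and informative.)

P[X ≥ 41] ≤ 21/41 ≈ 0.512195.


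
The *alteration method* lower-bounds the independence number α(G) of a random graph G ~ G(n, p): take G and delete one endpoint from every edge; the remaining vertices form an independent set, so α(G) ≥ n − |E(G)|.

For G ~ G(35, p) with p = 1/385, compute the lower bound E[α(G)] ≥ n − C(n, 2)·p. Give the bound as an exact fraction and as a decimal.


E[|E(G)|] = C(35, 2)·p = 595 · (1/385) = 17/11.
E[α(G)] ≥ n − E[|E(G)|] = 35 − 17/11 = 368/11.
Numerically: ≈ 33.45455.
(This is only a lower bound; the true E[α(G)] may be larger.)

E[α(G)] ≥ 368/11 ≈ 33.45455.


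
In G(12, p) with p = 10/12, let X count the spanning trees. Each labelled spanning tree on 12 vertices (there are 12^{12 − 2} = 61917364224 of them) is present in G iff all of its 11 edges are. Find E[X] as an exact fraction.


K_12 has 12^{12 − 2} = 61917364224 labelled spanning trees.
For each such spanning tree H, let X_H = 1 if all 11 edges of H are present in G. Then P[X_H = 1] = p^{11} = (5/6)^{11} = 48828125/362797056.
By linearity: E[X] = Σ_H E[X_H] = 61917364224 · p^{11} = 61917364224 · 48828125/362797056 = 25000000000/3.
Numerically: E[X] ≈ 8.3333e+09.

E[X] = 61917364224 · (5/6)^{11} = 25000000000/3 ≈ 8.3333e+09.


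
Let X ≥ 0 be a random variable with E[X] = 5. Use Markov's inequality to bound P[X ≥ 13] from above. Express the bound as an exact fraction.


μ = E[X] = 5, a = 13.
Markov: P[X ≥ 13] ≤ μ/a = (5)/13 = 5/13.
Numerically: ≈ 0.384615.
(Since a = 13 > μ = 5.000000, the bound 5/13 is < 1 and informative.)

P[X ≥ 13] ≤ 5/13 ≈ 0.384615.


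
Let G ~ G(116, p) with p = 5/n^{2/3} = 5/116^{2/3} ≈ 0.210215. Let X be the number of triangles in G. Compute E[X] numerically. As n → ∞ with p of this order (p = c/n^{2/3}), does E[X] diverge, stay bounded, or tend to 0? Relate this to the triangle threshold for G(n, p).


Number of potential triangles: C(116, 3) = 253460.
Each occurs with probability p³ ≈ (0.210215)³ ≈ 9.28953627e-03.
By linearity: E[X] = C(116, 3)·p³ ≈ 253460 · 9.28953627e-03 ≈ 2354.525862.
Since α = 2/3 < 1, p = c/n^{2/3} ≫ 1/n is above the triangle threshold p ~ 1/n. Asymptotically E[X] ~ (c³/6)·n^{3(1−α)} = (5³/6)·n^{1} → ∞; triangles are abundant w.h.p.

E[X] ≈ 2354.525862; in regime p = Θ(1/n^{2/3}) E[X] diverges (above the triangle threshold p ~ 1/n).


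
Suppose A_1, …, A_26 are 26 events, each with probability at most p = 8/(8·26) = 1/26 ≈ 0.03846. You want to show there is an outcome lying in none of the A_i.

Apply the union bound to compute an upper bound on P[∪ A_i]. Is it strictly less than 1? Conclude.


Union bound: P[∪_{i=1}^{26} A_i] ≤ Σ_i P[A_i] ≤ 26·p = 26·(1/26) = 1.
Numerically: 1 ≈ 1.00000.
Is 1 < 1? NO.
Since the bound 1 is ≥ 1, the union bound is uninformative here; it does NOT by itself certify existence.

26·p = 1 ≈ 1.00000; existence NOT certified by the union bound.


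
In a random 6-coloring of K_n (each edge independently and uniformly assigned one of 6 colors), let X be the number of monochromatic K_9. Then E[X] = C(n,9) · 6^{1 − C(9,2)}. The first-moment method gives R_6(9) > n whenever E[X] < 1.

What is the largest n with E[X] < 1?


We need C(n, 9) · 6^{1 − 36} < 1, i.e. C(n, 9) < 6^{36 − 1} = 1719070799748422591028658176.
Check values of n near the boundary:
  n = 4404: C(4404, 9) = 1703375445537161676647015880; 1703375445537161676647015880 < 1719070799748422591028658176? YES
  n = 4405: C(4405, 9) = 1706862792900636302463627150; 1706862792900636302463627150 < 1719070799748422591028658176? YES
  n = 4406: C(4406, 9) = 1710356485221788389505285700; 1710356485221788389505285700 < 1719070799748422591028658176? YES
  n = 4407: C(4407, 9) = 1713856532599459170657070050; 1713856532599459170657070050 < 1719070799748422591028658176? YES
  n = 4408: C(4408, 9) = 1717362945146264156457459600; 1717362945146264156457459600 < 1719070799748422591028658176? YES
  n = 4409: C(4409, 9) = 1720875732988608787686577131; 1720875732988608787686577131 < 1719070799748422591028658176? NO
  n = 4410: C(4410, 9) = 1724394906266704102180823710; 1724394906266704102180823710 < 1719070799748422591028658176? NO
  n = 4411: C(4411, 9) = 1727920475134582415883601405; 1727920475134582415883601405 < 1719070799748422591028658176? NO
The largest n with C(n, 9) < 1719070799748422591028658176 is n = 4408 (where E[X] = 35778394690547169926197075/35813974994758803979763712 ≈ 0.999007). Hence R_6(9) > 4408, i.e. R_6(9) ≥ 4409.

Largest n = 4408; hence R_6(9) > 4408.


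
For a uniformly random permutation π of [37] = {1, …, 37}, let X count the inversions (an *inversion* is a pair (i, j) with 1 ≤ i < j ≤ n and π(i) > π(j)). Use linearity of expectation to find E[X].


Write X = Σ X_I over the C(37, 2) = 666 pairs i < j, with X_I the indicator of one inversion.
There are 666 indicators.
For each fixed pair i < j, the values π(i) and π(j) are two distinct elements of {1, …, 37} in uniformly random order; by symmetry P[π(i) > π(j)] = 1/2.
By linearity: E[X] = 666 · (1/2) = C(37, 2) · (1/2) = 666/2 = 333 ≈ 333.00000.

E[X] = 333 = 333.00000.


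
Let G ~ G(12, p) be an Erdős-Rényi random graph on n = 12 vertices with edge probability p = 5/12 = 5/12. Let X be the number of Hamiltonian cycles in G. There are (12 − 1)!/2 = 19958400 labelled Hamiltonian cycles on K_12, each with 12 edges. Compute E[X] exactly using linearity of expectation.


K_12 has (12 − 1)!/2 = 19958400 labelled Hamiltonian cycles.
For each such Hamiltonian cycle H, let X_H = 1 if all 12 edges of H are present in G. Then P[X_H = 1] = p^{12} = (5/12)^{12} = 244140625/8916100448256.
By linearity of expectation: E[X] = Σ_H E[X_H] = 19958400 · p^{12} = 19958400 · 244140625/8916100448256 = 469970703125/859963392.
Numerically: E[X] ≈ 546.5.

E[X] = 19958400 · (5/12)^{12} = 469970703125/859963392 ≈ 546.5.


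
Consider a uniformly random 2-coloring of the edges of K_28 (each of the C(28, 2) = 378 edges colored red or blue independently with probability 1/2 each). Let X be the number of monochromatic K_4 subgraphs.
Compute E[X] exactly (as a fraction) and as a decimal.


Let X = Σ_S X_S over the C(28, 4) = 20475 subsets S of size 4, where X_S = 1 if the K_4 on S is monochromatic.
For a fixed S, the K_4 on S has C(4, 2) = 6 edges. P[all 6 edges red] = (1/2)^6, and likewise for blue, so P[monochromatic] = 2·(1/2)^6 = 2^{1 − 6} = 1/32.
By linearity of expectation: E[X] = C(28, 4) · 2^{1 − 6} = 20475 · 1/32 = 20475/32.
Numerically: E[X] ≈ 639.843750.

E[X] = C(28,4)·2^(1−C(4,2)) = 20475/32 ≈ 639.843750.


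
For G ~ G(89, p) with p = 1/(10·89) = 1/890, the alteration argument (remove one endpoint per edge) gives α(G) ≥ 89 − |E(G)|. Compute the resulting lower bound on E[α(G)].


E[|E(G)|] = C(89, 2)·p = 3916 · (1/890) = 22/5.
E[α(G)] ≥ n − E[|E(G)|] = 89 − 22/5 = 423/5.
Numerically: ≈ 84.6000.
(This is only a lower bound; the true E[α(G)] may be larger.)

E[α(G)] ≥ 423/5 ≈ 84.6000.


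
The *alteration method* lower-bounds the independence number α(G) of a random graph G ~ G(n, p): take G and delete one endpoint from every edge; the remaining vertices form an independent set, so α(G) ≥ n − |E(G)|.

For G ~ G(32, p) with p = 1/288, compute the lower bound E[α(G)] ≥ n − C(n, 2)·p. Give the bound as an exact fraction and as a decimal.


E[|E(G)|] = C(32, 2)·p = 496 · (1/288) = 31/18.
E[α(G)] ≥ n − E[|E(G)|] = 32 − 31/18 = 545/18.
Numerically: ≈ 30.278.
(This is only a lower bound; the true E[α(G)] may be larger.)

E[α(G)] ≥ 545/18 ≈ 30.278.


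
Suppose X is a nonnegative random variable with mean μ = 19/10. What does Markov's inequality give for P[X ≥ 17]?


μ = E[X] = 19/10, a = 17.
Markov: P[X ≥ 17] ≤ μ/a = (19/10)/17 = 19/170.
Numerically: ≈ 0.11176.
(Since a = 17 > μ = 1.90000, the bound 19/170 is < 1 and informative.)

P[X ≥ 17] ≤ 19/170 ≈ 0.11176.


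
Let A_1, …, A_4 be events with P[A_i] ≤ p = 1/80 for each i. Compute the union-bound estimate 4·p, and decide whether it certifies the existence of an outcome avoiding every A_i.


Union bound: P[∪_{i=1}^{4} A_i] ≤ Σ_i P[A_i] ≤ 4·p = 4·(1/80) = 1/20.
Numerically: 1/20 ≈ 0.050000.
Is 1/20 < 1? YES.
Since P[∪ A_i] ≤ 1/20 < 1, the complement has P[∩ A_i^c] ≥ 1 − 1/20 = 19/20 > 0, so some outcome avoids every A_i.

4·p = 1/20 ≈ 0.050000; existence CERTIFIED by the union bound.


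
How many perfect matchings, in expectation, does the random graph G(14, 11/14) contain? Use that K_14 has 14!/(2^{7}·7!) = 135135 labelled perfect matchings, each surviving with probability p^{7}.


K_14 has 14!/(2^{7}·7!) = 135135 labelled perfect matchings.
For each such perfect matching H, let X_H = 1 if all 7 edges of H are present in G. Then P[X_H = 1] = p^{7} = (11/14)^{7} = 19487171/105413504.
By linearity of expectation: E[X] = Σ_H E[X_H] = 135135 · p^{7} = 135135 · 19487171/105413504 = 376199836155/15059072.
Numerically: E[X] ≈ 2.5e+04.

E[X] = 135135 · (11/14)^{7} = 376199836155/15059072 ≈ 2.5e+04.


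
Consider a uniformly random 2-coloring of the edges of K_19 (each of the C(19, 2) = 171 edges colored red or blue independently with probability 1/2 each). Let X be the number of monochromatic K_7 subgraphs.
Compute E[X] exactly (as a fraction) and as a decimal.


Let X = Σ_S X_S over the C(19, 7) = 50388 subsets S of size 7, where X_S = 1 if the K_7 on S is monochromatic.
For a fixed S, the K_7 on S has C(7, 2) = 21 edges. P[all 21 edges red] = (1/2)^21, and likewise for blue, so P[monochromatic] = 2·(1/2)^21 = 2^{1 − 21} = 1/1048576.
By linearity: E[X] = C(19, 7) · 2^{1 − 21} = 50388 · 1/1048576 = 12597/262144.
Numerically: E[X] ≈ 0.0481.

E[X] = C(19,7)·2^(1−C(7,2)) = 12597/262144 ≈ 0.0481.


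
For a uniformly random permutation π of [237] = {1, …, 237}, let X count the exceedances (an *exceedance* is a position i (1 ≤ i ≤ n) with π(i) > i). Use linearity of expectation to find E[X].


Write X = Σ_{i=1}^{237} X_i, where X_i = 1_{π(i) > i}.
For each fixed i, π(i) is uniform over {1, …, 237} (marginal of a uniform permutation), so P[π(i) > i] = (n − i)/n. Summing: Σ_{i=1}^{237} (n − i)/n = (0 + 1 + … + 236)/237 = 237(237 − 1)/(2·237) = (237 − 1)/2.
Hence E[X] = Σ_{i=1}^{237} (237 − i)/237 = 118 ≈ 118.000000.

E[X] = 118 = 118.000000.


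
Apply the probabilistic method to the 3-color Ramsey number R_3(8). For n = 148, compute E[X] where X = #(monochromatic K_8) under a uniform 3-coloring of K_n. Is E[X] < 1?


E[X] = C(148, 8) · 3^{1 − 28} = 4709614623714 · 3^{−27} = 4709614623714/7625597484987.
As a reduced fraction: E[X] = 523290513746/847288609443 ≈ 0.617606.
Is E[X] < 1? YES.
Since E[X] < 1, there exists a 3-coloring of K_{148} with no monochromatic K_8; hence R_3(8) > 148.

E[X] = 523290513746/847288609443 ≈ 0.617606; E[X] < 1, so R_3(8) > 148.


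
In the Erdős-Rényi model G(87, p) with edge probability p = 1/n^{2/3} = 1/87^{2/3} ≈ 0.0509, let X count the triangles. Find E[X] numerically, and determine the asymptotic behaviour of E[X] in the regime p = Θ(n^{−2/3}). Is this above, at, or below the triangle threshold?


Number of potential triangles: C(87, 3) = 105995.
Each occurs with probability p³ ≈ (0.0509)³ ≈ 1.32118e-04.
By linearity: E[X] = C(87, 3)·p³ ≈ 105995 · 1.32118e-04 ≈ 14.004.
Since α = 2/3 < 1, p = c/n^{2/3} ≫ 1/n is above the triangle threshold p ~ 1/n. Asymptotically E[X] ~ (c³/6)·n^{3(1−α)} = (1³/6)·n^{1} → ∞; triangles are abundant w.h.p.

E[X] ≈ 14.004; in regime p = Θ(1/n^{2/3}) E[X] diverges (above the triangle threshold p ~ 1/n).


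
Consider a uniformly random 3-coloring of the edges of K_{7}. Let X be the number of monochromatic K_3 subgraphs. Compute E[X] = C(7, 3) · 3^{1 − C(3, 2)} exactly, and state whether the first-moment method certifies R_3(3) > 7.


E[X] = C(7, 3) · 3^{1 − 3} = 35 · 3^{−2} = 35/9.
As a reduced fraction: E[X] = 35/9 ≈ 3.888889.
Is E[X] < 1? NO.
Since E[X] ≥ 1, the first-moment bound is inconclusive at n = 7; it does NOT by itself certify R_3(3) > 7.

E[X] = 35/9 ≈ 3.888889; E[X] ≥ 1; first-moment method inconclusive here.


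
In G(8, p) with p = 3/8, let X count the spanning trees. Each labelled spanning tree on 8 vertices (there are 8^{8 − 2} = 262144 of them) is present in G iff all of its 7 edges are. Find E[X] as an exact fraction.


K_8 has 8^{8 − 2} = 262144 labelled spanning trees.
For each such spanning tree H, let X_H = 1 if all 7 edges of H are present in G. Then P[X_H = 1] = p^{7} = (3/8)^{7} = 2187/2097152.
Summing the indicators: E[X] = Σ_H E[X_H] = 262144 · p^{7} = 262144 · 2187/2097152 = 2187/8.
Numerically: E[X] ≈ 273.4.

E[X] = 262144 · (3/8)^{7} = 2187/8 ≈ 273.4.


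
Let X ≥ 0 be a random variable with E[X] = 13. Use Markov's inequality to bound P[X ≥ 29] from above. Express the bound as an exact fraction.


μ = E[X] = 13, a = 29.
Markov: P[X ≥ 29] ≤ μ/a = (13)/29 = 13/29.
Numerically: ≈ 0.448.
(Since a = 29 > μ = 13.000, the bound 13/29 is < 1 and informative.)

P[X ≥ 29] ≤ 13/29 ≈ 0.448.


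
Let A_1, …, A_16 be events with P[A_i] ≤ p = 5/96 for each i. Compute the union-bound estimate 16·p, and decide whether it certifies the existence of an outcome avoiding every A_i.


Union bound: P[∪_{i=1}^{16} A_i] ≤ Σ_i P[A_i] ≤ 16·p = 16·(5/96) = 5/6.
Numerically: 5/6 ≈ 0.8333333.
Is 5/6 < 1? YES.
Since P[∪ A_i] ≤ 5/6 < 1, the complement has P[∩ A_i^c] ≥ 1 − 5/6 = 1/6 > 0, so some outcome avoids every A_i.

16·p = 5/6 ≈ 0.8333333; existence CERTIFIED by the union bound.


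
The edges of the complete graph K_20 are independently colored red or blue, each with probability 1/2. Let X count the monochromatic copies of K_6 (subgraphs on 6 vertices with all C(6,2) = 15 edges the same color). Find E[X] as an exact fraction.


Let X = Σ_S X_S over the C(20, 6) = 38760 subsets S of size 6, where X_S = 1 if the K_6 on S is monochromatic.
For a fixed S, the K_6 on S has C(6, 2) = 15 edges. P[all 15 edges red] = (1/2)^15, and likewise for blue, so P[monochromatic] = 2·(1/2)^15 = 2^{1 − 15} = 1/16384.
Summing: E[X] = C(20, 6) · 2^{1 − 15} = 38760 · 1/16384 = 4845/2048.
Numerically: E[X] ≈ 2.365723.

E[X] = C(20,6)·2^(1−C(6,2)) = 4845/2048 ≈ 2.365723.


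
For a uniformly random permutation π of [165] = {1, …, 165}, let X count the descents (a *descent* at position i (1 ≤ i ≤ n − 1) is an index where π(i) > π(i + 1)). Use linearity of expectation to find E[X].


Write X = Σ X_I over i = 1, …, 164, with X_I the indicator of one descent.
There are 164 indicators.
For each fixed i, the pair (π(i), π(i+1)) is a uniformly random ordered pair of distinct values from {1, …, 165}; by symmetry P[π(i) > π(i+1)] = 1/2.
By linearity: E[X] = 164 · (1/2) = (165 − 1) · (1/2) = 82 ≈ 82.0000.

E[X] = 82 = 82.0000.


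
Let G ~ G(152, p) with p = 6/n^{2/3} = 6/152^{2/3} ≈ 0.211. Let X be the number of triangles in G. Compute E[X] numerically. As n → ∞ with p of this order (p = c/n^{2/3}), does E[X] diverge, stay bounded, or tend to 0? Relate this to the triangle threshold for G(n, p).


Number of potential triangles: C(152, 3) = 573800.
Each occurs with probability p³ ≈ (0.211)³ ≈ 9.34903e-03.
By linearity: E[X] = C(152, 3)·p³ ≈ 573800 · 9.34903e-03 ≈ 5364.474.
Since α = 2/3 < 1, p = c/n^{2/3} ≫ 1/n is above the triangle threshold p ~ 1/n. Asymptotically E[X] ~ (c³/6)·n^{3(1−α)} = (6³/6)·n^{1} → ∞; triangles are abundant w.h.p.

E[X] ≈ 5364.474; in regime p = Θ(1/n^{2/3}) E[X] diverges (above the triangle threshold p ~ 1/n).


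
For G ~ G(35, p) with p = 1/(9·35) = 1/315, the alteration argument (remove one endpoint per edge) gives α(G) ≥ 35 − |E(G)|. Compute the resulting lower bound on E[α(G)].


E[|E(G)|] = C(35, 2)·p = 595 · (1/315) = 17/9.
E[α(G)] ≥ n − E[|E(G)|] = 35 − 17/9 = 298/9.
Numerically: ≈ 33.111.
(This is only a lower bound; the true E[α(G)] may be larger.)

E[α(G)] ≥ 298/9 ≈ 33.111.


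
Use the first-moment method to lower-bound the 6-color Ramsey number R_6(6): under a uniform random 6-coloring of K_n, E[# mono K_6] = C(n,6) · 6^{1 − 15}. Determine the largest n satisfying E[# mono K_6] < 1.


We need C(n, 6) · 6^{1 − 15} < 1, i.e. C(n, 6) < 6^{15 − 1} = 78364164096.
Check values of n near the boundary:
  n = 194: C(194, 6) = 68482017072; 68482017072 < 78364164096? YES
  n = 195: C(195, 6) = 70656049360; 70656049360 < 78364164096? YES
  n = 196: C(196, 6) = 72887293024; 72887293024 < 78364164096? YES
  n = 197: C(197, 6) = 75176946208; 75176946208 < 78364164096? YES
  n = 198: C(198, 6) = 77526225777; 77526225777 < 78364164096? YES
  n = 199: C(199, 6) = 79936367511; 79936367511 < 78364164096? NO
  n = 200: C(200, 6) = 82408626300; 82408626300 < 78364164096? NO
  n = 201: C(201, 6) = 84944276340; 84944276340 < 78364164096? NO
The largest n with C(n, 6) < 78364164096 is n = 198 (where E[X] = 25842075259/26121388032 ≈ 0.9893). Hence R_6(6) > 198, i.e. R_6(6) ≥ 199.

Largest n = 198; hence R_6(6) > 198.


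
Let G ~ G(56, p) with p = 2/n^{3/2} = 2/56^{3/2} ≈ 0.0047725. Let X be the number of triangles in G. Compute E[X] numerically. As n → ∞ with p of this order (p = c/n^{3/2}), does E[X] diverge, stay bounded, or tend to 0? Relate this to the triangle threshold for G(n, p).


Number of potential triangles: C(56, 3) = 27720.
Each occurs with probability p³ ≈ (0.0047725)³ ≈ 1.0870358e-07.
By linearity: E[X] = C(56, 3)·p³ ≈ 27720 · 1.0870358e-07 ≈ 0.00301.
Since α = 3/2 > 1, p = c/n^{3/2} = o(1/n) is below the triangle threshold p ~ 1/n. Asymptotically E[X] ~ (c³/6)·n^{3(1−α)} = (2³/6)·n^{-1.5} → 0, so by Markov's inequality G has no triangles w.h.p.

E[X] ≈ 0.00301; in regime p = Θ(1/n^{3/2}) E[X] tends to 0 (below the triangle threshold p ~ 1/n).


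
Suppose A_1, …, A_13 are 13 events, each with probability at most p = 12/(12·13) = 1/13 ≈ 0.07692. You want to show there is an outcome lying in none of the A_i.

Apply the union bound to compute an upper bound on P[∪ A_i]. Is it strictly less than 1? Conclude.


Union bound: P[∪_{i=1}^{13} A_i] ≤ Σ_i P[A_i] ≤ 13·p = 13·(1/13) = 1.
Numerically: 1 ≈ 1.00000.
Is 1 < 1? NO.
Since the bound 1 is ≥ 1, the union bound is uninformative here; it does NOT by itself certify existence.

13·p = 1 ≈ 1.00000; existence NOT certified by the union bound.


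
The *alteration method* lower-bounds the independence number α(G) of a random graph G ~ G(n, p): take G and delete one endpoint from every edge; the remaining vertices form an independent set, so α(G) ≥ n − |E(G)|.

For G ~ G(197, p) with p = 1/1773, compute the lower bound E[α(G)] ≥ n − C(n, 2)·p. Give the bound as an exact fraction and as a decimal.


E[|E(G)|] = C(197, 2)·p = 19306 · (1/1773) = 98/9.
E[α(G)] ≥ n − E[|E(G)|] = 197 − 98/9 = 1675/9.
Numerically: ≈ 186.11111.
(This is only a lower bound; the true E[α(G)] may be larger.)

E[α(G)] ≥ 1675/9 ≈ 186.11111.


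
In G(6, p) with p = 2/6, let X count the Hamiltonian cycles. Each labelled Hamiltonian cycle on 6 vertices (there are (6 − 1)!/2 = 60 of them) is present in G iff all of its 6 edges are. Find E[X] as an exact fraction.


K_6 has (6 − 1)!/2 = 60 labelled Hamiltonian cycles.
For each such Hamiltonian cycle H, let X_H = 1 if all 6 edges of H are present in G. Then P[X_H = 1] = p^{6} = (1/3)^{6} = 1/729.
By linearity of expectation: E[X] = Σ_H E[X_H] = 60 · p^{6} = 60 · 1/729 = 20/243.
Numerically: E[X] ≈ 0.0823045.

E[X] = 60 · (1/3)^{6} = 20/243 ≈ 0.0823045.


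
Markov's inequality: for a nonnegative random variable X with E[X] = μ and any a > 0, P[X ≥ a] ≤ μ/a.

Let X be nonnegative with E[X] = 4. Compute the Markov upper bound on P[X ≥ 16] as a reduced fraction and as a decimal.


μ = E[X] = 4, a = 16.
Markov: P[X ≥ 16] ≤ μ/a = (4)/16 = 1/4.
Numerically: ≈ 0.250000.
(Since a = 16 > μ = 4.000000, the bound 1/4 is < 1 and informative.)

P[X ≥ 16] ≤ 1/4 ≈ 0.250000.


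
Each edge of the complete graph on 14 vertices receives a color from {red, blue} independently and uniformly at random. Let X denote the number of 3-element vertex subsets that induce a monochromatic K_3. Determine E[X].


Let X = Σ_S X_S over the C(14, 3) = 364 subsets S of size 3, where X_S = 1 if the K_3 on S is monochromatic.
For a fixed S, the K_3 on S has C(3, 2) = 3 edges. P[all 3 edges red] = (1/2)^3, and likewise for blue, so P[monochromatic] = 2·(1/2)^3 = 2^{1 − 3} = 1/4.
Summing: E[X] = C(14, 3) · 2^{1 − 3} = 364 · 1/4 = 91.
Numerically: E[X] ≈ 91.0000.

E[X] = C(14,3)·2^(1−C(3,2)) = 91 ≈ 91.0000.


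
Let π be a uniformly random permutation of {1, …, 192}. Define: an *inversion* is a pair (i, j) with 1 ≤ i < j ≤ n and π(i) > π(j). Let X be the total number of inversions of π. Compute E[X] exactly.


Write X = Σ X_I over the C(192, 2) = 18336 pairs i < j, with X_I the indicator of one inversion.
There are 18336 indicators.
For each fixed pair i < j, the values π(i) and π(j) are two distinct elements of {1, …, 192} in uniformly random order; by symmetry P[π(i) > π(j)] = 1/2.
By linearity: E[X] = 18336 · (1/2) = C(192, 2) · (1/2) = 18336/2 = 9168 ≈ 9168.000000.

E[X] = 9168 = 9168.000000.


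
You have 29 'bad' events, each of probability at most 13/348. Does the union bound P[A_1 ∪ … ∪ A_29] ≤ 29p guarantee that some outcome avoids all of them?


Union bound: P[∪_{i=1}^{29} A_i] ≤ Σ_i P[A_i] ≤ 29·p = 29·(13/348) = 13/12.
Numerically: 13/12 ≈ 1.083333.
Is 13/12 < 1? NO.
Since the bound 13/12 is ≥ 1, the union bound is uninformative here; it does NOT by itself certify existence.

29·p = 13/12 ≈ 1.083333; existence NOT certified by the union bound.


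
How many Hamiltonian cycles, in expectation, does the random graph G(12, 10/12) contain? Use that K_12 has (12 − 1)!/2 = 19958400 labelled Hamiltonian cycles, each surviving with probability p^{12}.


K_12 has (12 − 1)!/2 = 19958400 labelled Hamiltonian cycles.
For each such Hamiltonian cycle H, let X_H = 1 if all 12 edges of H are present in G. Then P[X_H = 1] = p^{12} = (5/6)^{12} = 244140625/2176782336.
By linearity: E[X] = Σ_H E[X_H] = 19958400 · p^{12} = 19958400 · 244140625/2176782336 = 469970703125/209952.
Numerically: E[X] ≈ 2.23847e+06.

E[X] = 19958400 · (5/6)^{12} = 469970703125/209952 ≈ 2.23847e+06.


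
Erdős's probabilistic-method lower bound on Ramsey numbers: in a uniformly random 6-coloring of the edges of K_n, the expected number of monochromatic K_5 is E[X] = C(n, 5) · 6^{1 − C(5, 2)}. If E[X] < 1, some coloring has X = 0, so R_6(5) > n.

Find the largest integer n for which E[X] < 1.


We need C(n, 5) · 6^{1 − 10} < 1, i.e. C(n, 5) < 6^{10 − 1} = 10077696.
Check values of n near the boundary:
  n = 63: C(63, 5) = 7028847; 7028847 < 10077696? YES
  n = 64: C(64, 5) = 7624512; 7624512 < 10077696? YES
  n = 65: C(65, 5) = 8259888; 8259888 < 10077696? YES
  n = 66: C(66, 5) = 8936928; 8936928 < 10077696? YES
  n = 67: C(67, 5) = 9657648; 9657648 < 10077696? YES
  n = 68: C(68, 5) = 10424128; 10424128 < 10077696? NO
The largest n with C(n, 5) < 10077696 is n = 67 (where E[X] = 67067/69984 ≈ 0.9583190). Hence R_6(5) > 67, i.e. R_6(5) ≥ 68.

Largest n = 67; hence R_6(5) > 67.


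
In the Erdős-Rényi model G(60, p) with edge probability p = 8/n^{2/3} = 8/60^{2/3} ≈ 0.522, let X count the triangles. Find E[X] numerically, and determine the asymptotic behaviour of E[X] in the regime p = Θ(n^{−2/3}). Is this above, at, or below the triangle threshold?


Number of potential triangles: C(60, 3) = 34220.
Each occurs with probability p³ ≈ (0.522)³ ≈ 1.422222e-01.
By linearity: E[X] = C(60, 3)·p³ ≈ 34220 · 1.422222e-01 ≈ 4866.8444.
Since α = 2/3 < 1, p = c/n^{2/3} ≫ 1/n is above the triangle threshold p ~ 1/n. Asymptotically E[X] ~ (c³/6)·n^{3(1−α)} = (8³/6)·n^{1} → ∞; triangles are abundant w.h.p.

E[X] ≈ 4866.8444; in regime p = Θ(1/n^{2/3}) E[X] diverges (above the triangle threshold p ~ 1/n).
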